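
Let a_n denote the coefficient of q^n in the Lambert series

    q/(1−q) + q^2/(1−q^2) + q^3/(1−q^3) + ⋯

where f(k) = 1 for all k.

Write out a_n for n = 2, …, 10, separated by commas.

n=2: 1·2 2·1  f→[1+1]=2
d|3:{3,1}  Σf=1+1=2
q^4  k|4↦f(k): 4:1 2:1 1:1  a_4=3
[q^5] f(1)=1,f(5)=1 ⇒ 2
n=6: 1·6 2·3 3·2 6·1  f→[1+1+1+1]=4
[q^7] f(1)=1,f(7)=1 ⇒ 2
n=8: 8·1 4·2 2·4 1·8  f→[1+1+1+1]=4
[q^9] f(1)=1,f(3)=1,f(9)=1 ⇒ 3
[q^10] f(1)=1,f(2)=1,f(5)=1,f(10)=1 ⇒ 4

2, 2, 3, 2, 4, 2, 4, 3, 4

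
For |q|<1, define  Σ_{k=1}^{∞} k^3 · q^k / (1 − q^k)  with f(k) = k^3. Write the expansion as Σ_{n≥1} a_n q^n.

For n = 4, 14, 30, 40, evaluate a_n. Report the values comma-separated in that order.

d|4:{4,2,1}  Σf=64+8+1=73
[q^14] f(1)=1,f(2)=8,f(7)=343,f(14)=2744 ⇒ 3096
d|30:{30,15,10,6,5,3,2,1}  Σf=27000+3375+1000+216+125+27+8+1=31752
n=40: 40·1 20·2 10·4 8·5 5·8 4·10 2·20 1·40  f→[64000+8000+1000+512+125+64+8+1]=73710

73, 3096, 31752, 73710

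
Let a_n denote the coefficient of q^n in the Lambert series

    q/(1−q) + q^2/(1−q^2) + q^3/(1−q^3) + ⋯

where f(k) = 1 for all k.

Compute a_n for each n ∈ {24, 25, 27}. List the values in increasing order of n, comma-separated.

8, 3, 4

[q^24] f(24)=1,f(12)=1,f(8)=1,f(6)=1,f(4)=1,f(3)=1,f(2)=1,f(1)=1 ⇒ 8
q^25  k|25↦f(k): 1:1 5:1 25:1  a_25=3
n=27: 1·27 3·9 9·3 27·1  f→[1+1+1+1]=4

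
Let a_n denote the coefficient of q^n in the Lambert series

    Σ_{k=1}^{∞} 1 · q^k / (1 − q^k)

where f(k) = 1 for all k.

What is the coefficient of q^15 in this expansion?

a_15 = 4

[q^15] f(15)=1,f(5)=1,f(3)=1,f(1)=1 ⇒ 4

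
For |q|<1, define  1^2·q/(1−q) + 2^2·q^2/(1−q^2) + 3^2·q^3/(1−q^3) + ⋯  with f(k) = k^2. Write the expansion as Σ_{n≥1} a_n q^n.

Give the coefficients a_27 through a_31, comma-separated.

n=27: 27·1 9·3 3·9 1·27  f→[729+81+9+1]=820
[q^28] f(28)=784,f(14)=196,f(7)=49,f(4)=16,f(2)=4,f(1)=1 ⇒ 1050
d|29:{1,29}  Σf=1+841=842
[q^30] f(30)=900,f(15)=225,f(10)=100,f(6)=36,f(5)=25,f(3)=9,f(2)=4,f(1)=1 ⇒ 1300
[q^31] f(31)=961,f(1)=1 ⇒ 962

820, 1050, 842, 1300, 962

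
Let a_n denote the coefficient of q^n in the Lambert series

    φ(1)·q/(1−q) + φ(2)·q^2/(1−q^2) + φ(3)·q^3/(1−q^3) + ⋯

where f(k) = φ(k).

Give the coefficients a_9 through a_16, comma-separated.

[q^9] φ(9)=6,φ(3)=2,φ(1)=1 ⇒ 9
d|10:{10,5,2,1}  Σφ=4+4+1+1=10
d|11:{11,1}  Σφ=10+1=11
d|12:{12,6,4,3,2,1}  Σφ=4+2+2+2+1+1=12
n=13: 13·1 1·13  φ→[12+1]=13
d|14:{1,2,7,14}  Σφ=1+1+6+6=14
q^15  k|15↦φ(k): 1:1 3:2 5:4 15:8  a_15=15
d|16:{16,8,4,2,1}  Σφ=8+4+2+1+1=16

9, 10, 11, 12, 13, 14, 15, 16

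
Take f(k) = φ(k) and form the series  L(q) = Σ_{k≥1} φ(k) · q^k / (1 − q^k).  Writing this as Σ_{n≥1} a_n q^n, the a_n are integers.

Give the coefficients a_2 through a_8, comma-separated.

[q^2] φ(2)=1,φ(1)=1 ⇒ 2
n=3: 1·3 3·1  φ→[1+2]=3
n=4: 4·1 2·2 1·4  φ→[2+1+1]=4
d|5:{5,1}  Σφ=4+1=5
n=6: 6·1 3·2 2·3 1·6  φ→[2+2+1+1]=6
q^7  k|7↦φ(k): 1:1 7:6  a_7=7
q^8  k|8↦φ(k): 1:1 2:1 4:2 8:4  a_8=8

2, 3, 4, 5, 6, 7, 8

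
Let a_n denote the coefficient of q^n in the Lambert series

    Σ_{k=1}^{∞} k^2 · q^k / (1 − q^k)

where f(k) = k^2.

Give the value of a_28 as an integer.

n=28: 28·1 14·2 7·4 4·7 2·14 1·28  f→[784+196+49+16+4+1]=1050

a_28 = 1050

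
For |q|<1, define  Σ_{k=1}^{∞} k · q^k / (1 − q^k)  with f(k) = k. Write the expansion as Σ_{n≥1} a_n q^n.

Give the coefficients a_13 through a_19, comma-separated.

d|13:{1,13}  Σf=1+13=14
n=14: 14·1 7·2 2·7 1·14  f→[14+7+2+1]=24
d|15:{15,5,3,1}  Σf=15+5+3+1=24
d|16:{16,8,4,2,1}  Σf=16+8+4+2+1=31
n=17: 17·1 1·17  f→[17+1]=18
n=18: 1·18 2·9 3·6 6·3 9·2 18·1  f→[1+2+3+6+9+18]=39
q^19  k|19↦f(k): 1:1 19:19  a_19=20

14, 24, 24, 31, 18, 39, 20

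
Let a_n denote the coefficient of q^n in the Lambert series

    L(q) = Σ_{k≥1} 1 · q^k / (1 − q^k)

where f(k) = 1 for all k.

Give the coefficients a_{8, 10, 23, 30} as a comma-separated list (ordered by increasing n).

4, 4, 2, 8

n=8: 1·8 2·4 4·2 8·1  f→[1+1+1+1]=4
q^10  k|10↦f(k): 1:1 2:1 5:1 10:1  a_10=4
q^23  k|23↦f(k): 1:1 23:1  a_23=2
q^30  k|30↦f(k): 30:1 15:1 10:1 6:1 5:1 3:1 2:1 1:1  a_30=8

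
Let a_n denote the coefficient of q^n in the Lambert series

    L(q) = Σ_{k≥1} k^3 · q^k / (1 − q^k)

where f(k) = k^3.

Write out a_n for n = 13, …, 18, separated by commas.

2198, 3096, 3528, 4681, 4914, 6813

[q^13] f(1)=1,f(13)=2197 ⇒ 2198
n=14: 1·14 2·7 7·2 14·1  f→[1+8+343+2744]=3096
d|15:{15,5,3,1}  Σf=3375+125+27+1=3528
n=16: 1·16 2·8 4·4 8·2 16·1  f→[1+8+64+512+4096]=4681
n=17: 1·17 17·1  f→[1+4913]=4914
[q^18] f(18)=5832,f(9)=729,f(6)=216,f(3)=27,f(2)=8,f(1)=1 ⇒ 6813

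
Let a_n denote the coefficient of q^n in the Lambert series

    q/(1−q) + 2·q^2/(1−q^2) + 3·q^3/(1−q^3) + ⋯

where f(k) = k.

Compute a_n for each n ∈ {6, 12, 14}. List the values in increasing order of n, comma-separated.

12, 28, 24

d|6:{1,2,3,6}  Σf=1+2+3+6=12
n=12: 12·1 6·2 4·3 3·4 2·6 1·12  f→[12+6+4+3+2+1]=28
n=14: 14·1 7·2 2·7 1·14  f→[14+7+2+1]=24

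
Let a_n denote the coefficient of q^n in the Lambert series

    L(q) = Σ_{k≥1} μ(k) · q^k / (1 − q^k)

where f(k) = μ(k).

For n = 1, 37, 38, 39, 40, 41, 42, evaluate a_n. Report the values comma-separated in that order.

[q^1] μ(1)=1 ⇒ 1
n=37: 37·1 1·37  μ→[(-1)+1]=0
q^38  k|38↦μ(k): 1:1 2:-1 19:-1 38:1  a_38=0
d|39:{1,3,13,39}  Σμ=1+(-1)+(-1)+1=0
[q^40] μ(1)=1,μ(2)=-1,μ(4)=0,μ(5)=-1,μ(8)=0,μ(10)=1,μ(20)=0,μ(40)=0 ⇒ 0
[q^41] μ(1)=1,μ(41)=-1 ⇒ 0
q^42  k|42↦μ(k): 42:-1 21:1 14:1 7:-1 6:1 3:-1 2:-1 1:1  a_42=0

1, 0, 0, 0, 0, 0, 0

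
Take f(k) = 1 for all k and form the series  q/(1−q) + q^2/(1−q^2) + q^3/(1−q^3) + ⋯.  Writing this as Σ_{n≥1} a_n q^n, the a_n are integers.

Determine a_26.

q^26  k|26↦f(k): 26:1 13:1 2:1 1:1  a_26=4

a_26 = 4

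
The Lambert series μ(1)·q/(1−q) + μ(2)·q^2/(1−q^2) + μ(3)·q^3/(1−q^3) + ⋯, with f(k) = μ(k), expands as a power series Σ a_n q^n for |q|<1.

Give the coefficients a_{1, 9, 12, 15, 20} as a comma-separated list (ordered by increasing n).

[q^1] μ(1)=1 ⇒ 1
[q^9] μ(1)=1,μ(3)=-1,μ(9)=0 ⇒ 0
[q^12] μ(1)=1,μ(2)=-1,μ(3)=-1,μ(4)=0,μ(6)=1,μ(12)=0 ⇒ 0
[q^15] μ(15)=1,μ(5)=-1,μ(3)=-1,μ(1)=1 ⇒ 0
[q^20] μ(20)=0,μ(10)=1,μ(5)=-1,μ(4)=0,μ(2)=-1,μ(1)=1 ⇒ 0

1, 0, 0, 0, 0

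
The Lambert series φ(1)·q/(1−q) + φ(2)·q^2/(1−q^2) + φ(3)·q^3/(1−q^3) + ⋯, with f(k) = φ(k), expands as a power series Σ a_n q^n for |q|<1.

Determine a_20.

q^20  k|20↦φ(k): 1:1 2:1 4:2 5:4 10:4 20:8  a_20=20

a_20 = 20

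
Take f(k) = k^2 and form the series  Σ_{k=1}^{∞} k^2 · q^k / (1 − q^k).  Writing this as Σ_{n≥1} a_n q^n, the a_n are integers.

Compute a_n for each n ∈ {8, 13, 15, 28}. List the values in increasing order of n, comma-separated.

85, 170, 260, 1050

n=8: 1·8 2·4 4·2 8·1  f→[1+4+16+64]=85
q^13  k|13↦f(k): 13:169 1:1  a_13=170
d|15:{1,3,5,15}  Σf=1+9+25+225=260
q^28  k|28↦f(k): 28:784 14:196 7:49 4:16 2:4 1:1  a_28=1050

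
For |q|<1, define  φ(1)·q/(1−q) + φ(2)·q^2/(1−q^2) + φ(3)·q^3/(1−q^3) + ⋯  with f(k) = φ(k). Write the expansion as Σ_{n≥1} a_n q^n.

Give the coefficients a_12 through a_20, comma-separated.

[q^12] φ(1)=1,φ(2)=1,φ(3)=2,φ(4)=2,φ(6)=2,φ(12)=4 ⇒ 12
d|13:{13,1}  Σφ=12+1=13
d|14:{1,2,7,14}  Σφ=1+1+6+6=14
n=15: 1·15 3·5 5·3 15·1  φ→[1+2+4+8]=15
d|16:{1,2,4,8,16}  Σφ=1+1+2+4+8=16
[q^17] φ(17)=16,φ(1)=1 ⇒ 17
d|18:{1,2,3,6,9,18}  Σφ=1+1+2+2+6+6=18
q^19  k|19↦φ(k): 1:1 19:18  a_19=19
d|20:{20,10,5,4,2,1}  Σφ=8+4+4+2+1+1=20

12, 13, 14, 15, 16, 17, 18, 19, 20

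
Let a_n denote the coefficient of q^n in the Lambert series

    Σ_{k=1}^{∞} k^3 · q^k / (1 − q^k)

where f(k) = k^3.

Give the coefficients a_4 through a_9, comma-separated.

73, 126, 252, 344, 585, 757

q^4  k|4↦f(k): 1:1 2:8 4:64  a_4=73
n=5: 1·5 5·1  f→[1+125]=126
n=6: 1·6 2·3 3·2 6·1  f→[1+8+27+216]=252
[q^7] f(1)=1,f(7)=343 ⇒ 344
n=8: 1·8 2·4 4·2 8·1  f→[1+8+64+512]=585
q^9  k|9↦f(k): 1:1 3:27 9:729  a_9=757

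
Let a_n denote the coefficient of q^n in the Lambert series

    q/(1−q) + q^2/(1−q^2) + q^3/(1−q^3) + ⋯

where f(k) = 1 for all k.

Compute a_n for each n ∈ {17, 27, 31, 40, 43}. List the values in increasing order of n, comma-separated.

[q^17] f(1)=1,f(17)=1 ⇒ 2
[q^27] f(27)=1,f(9)=1,f(3)=1,f(1)=1 ⇒ 4
[q^31] f(1)=1,f(31)=1 ⇒ 2
[q^40] f(40)=1,f(20)=1,f(10)=1,f(8)=1,f(5)=1,f(4)=1,f(2)=1,f(1)=1 ⇒ 8
[q^43] f(43)=1,f(1)=1 ⇒ 2

2, 4, 2, 8, 2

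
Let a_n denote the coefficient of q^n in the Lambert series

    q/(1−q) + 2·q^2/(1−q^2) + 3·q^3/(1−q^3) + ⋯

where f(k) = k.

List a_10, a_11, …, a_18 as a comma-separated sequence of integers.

18, 12, 28, 14, 24, 24, 31, 18, 39

q^10  k|10↦f(k): 10:10 5:5 2:2 1:1  a_10=18
[q^11] f(11)=11,f(1)=1 ⇒ 12
[q^12] f(1)=1,f(2)=2,f(3)=3,f(4)=4,f(6)=6,f(12)=12 ⇒ 28
n=13: 13·1 1·13  f→[13+1]=14
[q^14] f(14)=14,f(7)=7,f(2)=2,f(1)=1 ⇒ 24
[q^15] f(1)=1,f(3)=3,f(5)=5,f(15)=15 ⇒ 24
d|16:{16,8,4,2,1}  Σf=16+8+4+2+1=31
q^17  k|17↦f(k): 17:17 1:1  a_17=18
[q^18] f(18)=18,f(9)=9,f(6)=6,f(3)=3,f(2)=2,f(1)=1 ⇒ 39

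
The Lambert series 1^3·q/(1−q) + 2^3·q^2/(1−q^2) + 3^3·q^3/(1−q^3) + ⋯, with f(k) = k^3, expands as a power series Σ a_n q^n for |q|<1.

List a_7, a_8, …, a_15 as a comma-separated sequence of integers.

q^7  k|7↦f(k): 7:343 1:1  a_7=344
[q^8] f(1)=1,f(2)=8,f(4)=64,f(8)=512 ⇒ 585
d|9:{9,3,1}  Σf=729+27+1=757
n=10: 10·1 5·2 2·5 1·10  f→[1000+125+8+1]=1134
q^11  k|11↦f(k): 11:1331 1:1  a_11=1332
d|12:{1,2,3,4,6,12}  Σf=1+8+27+64+216+1728=2044
q^13  k|13↦f(k): 13:2197 1:1  a_13=2198
n=14: 14·1 7·2 2·7 1·14  f→[2744+343+8+1]=3096
d|15:{15,5,3,1}  Σf=3375+125+27+1=3528

344, 585, 757, 1134, 1332, 2044, 2198, 3096, 3528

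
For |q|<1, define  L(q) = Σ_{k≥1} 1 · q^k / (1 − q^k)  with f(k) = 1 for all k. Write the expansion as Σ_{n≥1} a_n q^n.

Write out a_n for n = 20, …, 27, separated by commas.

q^20  k|20↦f(k): 20:1 10:1 5:1 4:1 2:1 1:1  a_20=6
n=21: 1·21 3·7 7·3 21·1  f→[1+1+1+1]=4
q^22  k|22↦f(k): 1:1 2:1 11:1 22:1  a_22=4
n=23: 23·1 1·23  f→[1+1]=2
q^24  k|24↦f(k): 24:1 12:1 8:1 6:1 4:1 3:1 2:1 1:1  a_24=8
n=25: 1·25 5·5 25·1  f→[1+1+1]=3
n=26: 26·1 13·2 2·13 1·26  f→[1+1+1+1]=4
d|27:{1,3,9,27}  Σf=1+1+1+1=4

6, 4, 4, 2, 8, 3, 4, 4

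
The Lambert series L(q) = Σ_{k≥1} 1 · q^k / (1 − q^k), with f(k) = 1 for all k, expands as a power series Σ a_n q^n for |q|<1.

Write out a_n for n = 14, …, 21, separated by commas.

4, 4, 5, 2, 6, 2, 6, 4

q^14  k|14↦f(k): 1:1 2:1 7:1 14:1  a_14=4
q^15  k|15↦f(k): 1:1 3:1 5:1 15:1  a_15=4
d|16:{1,2,4,8,16}  Σf=1+1+1+1+1=5
q^17  k|17↦f(k): 1:1 17:1  a_17=2
[q^18] f(1)=1,f(2)=1,f(3)=1,f(6)=1,f(9)=1,f(18)=1 ⇒ 6
q^19  k|19↦f(k): 19:1 1:1  a_19=2
q^20  k|20↦f(k): 20:1 10:1 5:1 4:1 2:1 1:1  a_20=6
[q^21] f(21)=1,f(7)=1,f(3)=1,f(1)=1 ⇒ 4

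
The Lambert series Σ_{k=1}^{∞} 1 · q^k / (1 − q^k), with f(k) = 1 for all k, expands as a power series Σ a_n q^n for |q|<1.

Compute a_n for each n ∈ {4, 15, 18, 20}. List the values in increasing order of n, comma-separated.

3, 4, 6, 6

[q^4] f(4)=1,f(2)=1,f(1)=1 ⇒ 3
d|15:{15,5,3,1}  Σf=1+1+1+1=4
n=18: 18·1 9·2 6·3 3·6 2·9 1·18  f→[1+1+1+1+1+1]=6
q^20  k|20↦f(k): 20:1 10:1 5:1 4:1 2:1 1:1  a_20=6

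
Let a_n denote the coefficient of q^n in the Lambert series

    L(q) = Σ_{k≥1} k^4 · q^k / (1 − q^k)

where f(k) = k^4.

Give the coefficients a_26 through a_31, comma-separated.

485554, 538084, 655746, 707282, 872644, 923522

[q^26] f(26)=456976,f(13)=28561,f(2)=16,f(1)=1 ⇒ 485554
[q^27] f(1)=1,f(3)=81,f(9)=6561,f(27)=531441 ⇒ 538084
q^28  k|28↦f(k): 1:1 2:16 4:256 7:2401 14:38416 28:614656  a_28=655746
n=29: 1·29 29·1  f→[1+707281]=707282
d|30:{1,2,3,5,6,10,15,30}  Σf=1+16+81+625+1296+10000+50625+810000=872644
n=31: 31·1 1·31  f→[923521+1]=923522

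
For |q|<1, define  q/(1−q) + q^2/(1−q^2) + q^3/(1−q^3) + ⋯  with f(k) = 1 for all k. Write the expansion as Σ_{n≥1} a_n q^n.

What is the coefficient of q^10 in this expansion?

a_10 = 4

n=10: 1·10 2·5 5·2 10·1  f→[1+1+1+1]=4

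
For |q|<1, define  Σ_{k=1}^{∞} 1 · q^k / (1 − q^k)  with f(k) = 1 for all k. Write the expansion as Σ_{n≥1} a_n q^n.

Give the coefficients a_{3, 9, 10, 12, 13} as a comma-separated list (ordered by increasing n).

[q^3] f(1)=1,f(3)=1 ⇒ 2
q^9  k|9↦f(k): 1:1 3:1 9:1  a_9=3
n=10: 1·10 2·5 5·2 10·1  f→[1+1+1+1]=4
d|12:{12,6,4,3,2,1}  Σf=1+1+1+1+1+1=6
d|13:{1,13}  Σf=1+1=2

2, 3, 4, 6, 2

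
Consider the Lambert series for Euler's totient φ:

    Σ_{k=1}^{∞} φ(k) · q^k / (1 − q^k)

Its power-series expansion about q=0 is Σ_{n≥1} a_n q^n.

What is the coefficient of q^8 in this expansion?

d|8:{1,2,4,8}  Σφ=1+1+2+4=8

a_8 = 8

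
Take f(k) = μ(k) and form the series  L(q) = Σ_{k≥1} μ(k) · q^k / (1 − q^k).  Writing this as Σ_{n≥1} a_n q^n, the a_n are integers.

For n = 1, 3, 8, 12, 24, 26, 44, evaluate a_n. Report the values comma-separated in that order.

[q^1] μ(1)=1 ⇒ 1
n=3: 3·1 1·3  μ→[(-1)+1]=0
d|8:{8,4,2,1}  Σμ=0+0+(-1)+1=0
[q^12] μ(12)=0,μ(6)=1,μ(4)=0,μ(3)=-1,μ(2)=-1,μ(1)=1 ⇒ 0
n=24: 1·24 2·12 3·8 4·6 6·4 8·3 12·2 24·1  μ→[1+(-1)+(-1)+0+1+0+0+0]=0
[q^26] μ(26)=1,μ(13)=-1,μ(2)=-1,μ(1)=1 ⇒ 0
n=44: 1·44 2·22 4·11 11·4 22·2 44·1  μ→[1+(-1)+0+(-1)+1+0]=0

1, 0, 0, 0, 0, 0, 0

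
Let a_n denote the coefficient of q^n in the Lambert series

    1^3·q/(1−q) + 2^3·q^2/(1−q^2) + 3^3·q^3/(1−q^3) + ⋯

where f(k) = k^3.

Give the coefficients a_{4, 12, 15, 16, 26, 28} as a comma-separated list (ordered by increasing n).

d|4:{1,2,4}  Σf=1+8+64=73
q^12  k|12↦f(k): 12:1728 6:216 4:64 3:27 2:8 1:1  a_12=2044
n=15: 1·15 3·5 5·3 15·1  f→[1+27+125+3375]=3528
[q^16] f(1)=1,f(2)=8,f(4)=64,f(8)=512,f(16)=4096 ⇒ 4681
d|26:{1,2,13,26}  Σf=1+8+2197+17576=19782
q^28  k|28↦f(k): 28:21952 14:2744 7:343 4:64 2:8 1:1  a_28=25112

73, 2044, 3528, 4681, 19782, 25112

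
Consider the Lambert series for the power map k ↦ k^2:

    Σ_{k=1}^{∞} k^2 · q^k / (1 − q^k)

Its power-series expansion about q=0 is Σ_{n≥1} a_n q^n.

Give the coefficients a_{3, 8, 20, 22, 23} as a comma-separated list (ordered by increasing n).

d|3:{1,3}  Σf=1+9=10
[q^8] f(1)=1,f(2)=4,f(4)=16,f(8)=64 ⇒ 85
q^20  k|20↦f(k): 1:1 2:4 4:16 5:25 10:100 20:400  a_20=546
n=22: 22·1 11·2 2·11 1·22  f→[484+121+4+1]=610
d|23:{23,1}  Σf=529+1=530

10, 85, 546, 610, 530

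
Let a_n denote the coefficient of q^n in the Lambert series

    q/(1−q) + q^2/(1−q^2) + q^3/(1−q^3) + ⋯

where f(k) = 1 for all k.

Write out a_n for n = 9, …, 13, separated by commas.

d|9:{9,3,1}  Σf=1+1+1=3
n=10: 10·1 5·2 2·5 1·10  f→[1+1+1+1]=4
d|11:{1,11}  Σf=1+1=2
[q^12] f(12)=1,f(6)=1,f(4)=1,f(3)=1,f(2)=1,f(1)=1 ⇒ 6
d|13:{1,13}  Σf=1+1=2

3, 4, 2, 6, 2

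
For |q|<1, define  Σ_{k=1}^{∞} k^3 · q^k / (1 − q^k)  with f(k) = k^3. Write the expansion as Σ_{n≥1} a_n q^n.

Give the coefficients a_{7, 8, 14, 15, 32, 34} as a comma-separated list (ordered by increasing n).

[q^7] f(1)=1,f(7)=343 ⇒ 344
[q^8] f(8)=512,f(4)=64,f(2)=8,f(1)=1 ⇒ 585
[q^14] f(14)=2744,f(7)=343,f(2)=8,f(1)=1 ⇒ 3096
[q^15] f(1)=1,f(3)=27,f(5)=125,f(15)=3375 ⇒ 3528
q^32  k|32↦f(k): 1:1 2:8 4:64 8:512 16:4096 32:32768  a_32=37449
[q^34] f(34)=39304,f(17)=4913,f(2)=8,f(1)=1 ⇒ 44226

344, 585, 3096, 3528, 37449, 44226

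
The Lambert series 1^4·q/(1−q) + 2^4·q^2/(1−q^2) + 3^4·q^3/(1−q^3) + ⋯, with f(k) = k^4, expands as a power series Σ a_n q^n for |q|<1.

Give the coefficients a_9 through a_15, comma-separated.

6643, 10642, 14642, 22386, 28562, 40834, 51332

[q^9] f(9)=6561,f(3)=81,f(1)=1 ⇒ 6643
[q^10] f(10)=10000,f(5)=625,f(2)=16,f(1)=1 ⇒ 10642
n=11: 11·1 1·11  f→[14641+1]=14642
n=12: 1·12 2·6 3·4 4·3 6·2 12·1  f→[1+16+81+256+1296+20736]=22386
[q^13] f(13)=28561,f(1)=1 ⇒ 28562
d|14:{1,2,7,14}  Σf=1+16+2401+38416=40834
n=15: 15·1 5·3 3·5 1·15  f→[50625+625+81+1]=51332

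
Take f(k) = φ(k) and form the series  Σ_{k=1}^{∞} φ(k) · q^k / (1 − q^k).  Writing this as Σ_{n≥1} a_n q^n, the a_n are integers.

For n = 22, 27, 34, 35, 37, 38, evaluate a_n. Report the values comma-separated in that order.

d|22:{22,11,2,1}  Σφ=10+10+1+1=22
n=27: 27·1 9·3 3·9 1·27  φ→[18+6+2+1]=27
[q^34] φ(1)=1,φ(2)=1,φ(17)=16,φ(34)=16 ⇒ 34
[q^35] φ(35)=24,φ(7)=6,φ(5)=4,φ(1)=1 ⇒ 35
n=37: 37·1 1·37  φ→[36+1]=37
[q^38] φ(1)=1,φ(2)=1,φ(19)=18,φ(38)=18 ⇒ 38

22, 27, 34, 35, 37, 38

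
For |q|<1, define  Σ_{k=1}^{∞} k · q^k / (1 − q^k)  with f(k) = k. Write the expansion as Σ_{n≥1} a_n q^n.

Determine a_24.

a_24 = 60

[q^24] f(24)=24,f(12)=12,f(8)=8,f(6)=6,f(4)=4,f(3)=3,f(2)=2,f(1)=1 ⇒ 60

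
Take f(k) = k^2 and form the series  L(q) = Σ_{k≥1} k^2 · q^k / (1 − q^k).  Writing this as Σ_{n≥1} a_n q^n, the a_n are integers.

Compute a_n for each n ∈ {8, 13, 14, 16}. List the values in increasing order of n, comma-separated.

n=8: 1·8 2·4 4·2 8·1  f→[1+4+16+64]=85
q^13  k|13↦f(k): 1:1 13:169  a_13=170
[q^14] f(1)=1,f(2)=4,f(7)=49,f(14)=196 ⇒ 250
[q^16] f(1)=1,f(2)=4,f(4)=16,f(8)=64,f(16)=256 ⇒ 341

85, 170, 250, 341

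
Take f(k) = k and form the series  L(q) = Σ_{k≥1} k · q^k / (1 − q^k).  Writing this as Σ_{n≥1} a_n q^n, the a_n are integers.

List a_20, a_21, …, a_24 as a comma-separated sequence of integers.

42, 32, 36, 24, 60

[q^20] f(20)=20,f(10)=10,f(5)=5,f(4)=4,f(2)=2,f(1)=1 ⇒ 42
n=21: 1·21 3·7 7·3 21·1  f→[1+3+7+21]=32
[q^22] f(1)=1,f(2)=2,f(11)=11,f(22)=22 ⇒ 36
[q^23] f(23)=23,f(1)=1 ⇒ 24
d|24:{1,2,3,4,6,8,12,24}  Σf=1+2+3+4+6+8+12+24=60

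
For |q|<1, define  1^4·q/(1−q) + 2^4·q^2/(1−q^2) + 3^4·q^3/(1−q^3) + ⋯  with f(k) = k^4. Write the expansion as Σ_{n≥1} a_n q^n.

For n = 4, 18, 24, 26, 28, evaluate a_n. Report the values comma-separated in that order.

d|4:{4,2,1}  Σf=256+16+1=273
n=18: 1·18 2·9 3·6 6·3 9·2 18·1  f→[1+16+81+1296+6561+104976]=112931
d|24:{1,2,3,4,6,8,12,24}  Σf=1+16+81+256+1296+4096+20736+331776=358258
n=26: 26·1 13·2 2·13 1·26  f→[456976+28561+16+1]=485554
n=28: 28·1 14·2 7·4 4·7 2·14 1·28  f→[614656+38416+2401+256+16+1]=655746

273, 112931, 358258, 485554, 655746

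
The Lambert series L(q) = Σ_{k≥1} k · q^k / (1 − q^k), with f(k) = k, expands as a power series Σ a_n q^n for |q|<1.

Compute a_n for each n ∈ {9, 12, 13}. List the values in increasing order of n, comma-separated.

[q^9] f(1)=1,f(3)=3,f(9)=9 ⇒ 13
q^12  k|12↦f(k): 1:1 2:2 3:3 4:4 6:6 12:12  a_12=28
[q^13] f(1)=1,f(13)=13 ⇒ 14

13, 28, 14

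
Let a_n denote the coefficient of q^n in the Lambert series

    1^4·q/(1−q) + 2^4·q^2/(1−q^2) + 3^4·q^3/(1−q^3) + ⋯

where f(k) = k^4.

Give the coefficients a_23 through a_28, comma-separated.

279842, 358258, 391251, 485554, 538084, 655746

n=23: 1·23 23·1  f→[1+279841]=279842
n=24: 24·1 12·2 8·3 6·4 4·6 3·8 2·12 1·24  f→[331776+20736+4096+1296+256+81+16+1]=358258
n=25: 1·25 5·5 25·1  f→[1+625+390625]=391251
d|26:{1,2,13,26}  Σf=1+16+28561+456976=485554
[q^27] f(1)=1,f(3)=81,f(9)=6561,f(27)=531441 ⇒ 538084
[q^28] f(28)=614656,f(14)=38416,f(7)=2401,f(4)=256,f(2)=16,f(1)=1 ⇒ 655746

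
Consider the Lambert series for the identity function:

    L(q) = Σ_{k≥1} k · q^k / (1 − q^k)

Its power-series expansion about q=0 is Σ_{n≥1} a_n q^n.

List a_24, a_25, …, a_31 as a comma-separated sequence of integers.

n=24: 1·24 2·12 3·8 4·6 6·4 8·3 12·2 24·1  f→[1+2+3+4+6+8+12+24]=60
[q^25] f(25)=25,f(5)=5,f(1)=1 ⇒ 31
q^26  k|26↦f(k): 26:26 13:13 2:2 1:1  a_26=42
n=27: 1·27 3·9 9·3 27·1  f→[1+3+9+27]=40
d|28:{1,2,4,7,14,28}  Σf=1+2+4+7+14+28=56
n=29: 1·29 29·1  f→[1+29]=30
n=30: 1·30 2·15 3·10 5·6 6·5 10·3 15·2 30·1  f→[1+2+3+5+6+10+15+30]=72
d|31:{31,1}  Σf=31+1=32

60, 31, 42, 40, 56, 30, 72, 32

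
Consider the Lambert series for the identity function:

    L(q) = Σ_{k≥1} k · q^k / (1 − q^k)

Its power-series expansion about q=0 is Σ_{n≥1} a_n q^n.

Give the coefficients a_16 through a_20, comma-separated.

31, 18, 39, 20, 42

q^16  k|16↦f(k): 1:1 2:2 4:4 8:8 16:16  a_16=31
[q^17] f(1)=1,f(17)=17 ⇒ 18
[q^18] f(1)=1,f(2)=2,f(3)=3,f(6)=6,f(9)=9,f(18)=18 ⇒ 39
q^19  k|19↦f(k): 1:1 19:19  a_19=20
q^20  k|20↦f(k): 20:20 10:10 5:5 4:4 2:2 1:1  a_20=42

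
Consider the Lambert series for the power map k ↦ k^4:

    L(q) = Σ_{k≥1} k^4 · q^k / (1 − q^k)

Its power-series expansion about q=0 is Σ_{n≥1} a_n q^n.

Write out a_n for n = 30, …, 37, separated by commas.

d|30:{30,15,10,6,5,3,2,1}  Σf=810000+50625+10000+1296+625+81+16+1=872644
[q^31] f(31)=923521,f(1)=1 ⇒ 923522
[q^32] f(1)=1,f(2)=16,f(4)=256,f(8)=4096,f(16)=65536,f(32)=1048576 ⇒ 1118481
n=33: 1·33 3·11 11·3 33·1  f→[1+81+14641+1185921]=1200644
d|34:{34,17,2,1}  Σf=1336336+83521+16+1=1419874
n=35: 1·35 5·7 7·5 35·1  f→[1+625+2401+1500625]=1503652
d|36:{1,2,3,4,6,9,12,18,36}  Σf=1+16+81+256+1296+6561+20736+104976+1679616=1813539
q^37  k|37↦f(k): 1:1 37:1874161  a_37=1874162

872644, 923522, 1118481, 1200644, 1419874, 1503652, 1813539, 1874162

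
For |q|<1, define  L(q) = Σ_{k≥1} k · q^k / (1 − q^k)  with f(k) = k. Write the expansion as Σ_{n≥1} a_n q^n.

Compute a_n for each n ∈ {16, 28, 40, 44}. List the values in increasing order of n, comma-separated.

[q^16] f(1)=1,f(2)=2,f(4)=4,f(8)=8,f(16)=16 ⇒ 31
q^28  k|28↦f(k): 28:28 14:14 7:7 4:4 2:2 1:1  a_28=56
[q^40] f(1)=1,f(2)=2,f(4)=4,f(5)=5,f(8)=8,f(10)=10,f(20)=20,f(40)=40 ⇒ 90
q^44  k|44↦f(k): 1:1 2:2 4:4 11:11 22:22 44:44  a_44=84

31, 56, 90, 84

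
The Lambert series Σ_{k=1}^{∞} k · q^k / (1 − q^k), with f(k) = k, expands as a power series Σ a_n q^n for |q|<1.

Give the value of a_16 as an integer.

d|16:{16,8,4,2,1}  Σf=16+8+4+2+1=31

a_16 = 31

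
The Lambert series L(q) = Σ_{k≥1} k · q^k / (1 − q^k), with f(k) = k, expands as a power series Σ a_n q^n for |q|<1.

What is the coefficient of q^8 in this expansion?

q^8  k|8↦f(k): 8:8 4:4 2:2 1:1  a_8=15

a_8 = 15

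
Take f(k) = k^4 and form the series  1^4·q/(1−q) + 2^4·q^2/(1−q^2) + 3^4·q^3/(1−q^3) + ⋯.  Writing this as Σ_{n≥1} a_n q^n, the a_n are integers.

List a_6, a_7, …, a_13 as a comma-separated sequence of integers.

1394, 2402, 4369, 6643, 10642, 14642, 22386, 28562

[q^6] f(6)=1296,f(3)=81,f(2)=16,f(1)=1 ⇒ 1394
d|7:{1,7}  Σf=1+2401=2402
d|8:{8,4,2,1}  Σf=4096+256+16+1=4369
q^9  k|9↦f(k): 9:6561 3:81 1:1  a_9=6643
[q^10] f(10)=10000,f(5)=625,f(2)=16,f(1)=1 ⇒ 10642
n=11: 11·1 1·11  f→[14641+1]=14642
[q^12] f(12)=20736,f(6)=1296,f(4)=256,f(3)=81,f(2)=16,f(1)=1 ⇒ 22386
n=13: 1·13 13·1  f→[1+28561]=28562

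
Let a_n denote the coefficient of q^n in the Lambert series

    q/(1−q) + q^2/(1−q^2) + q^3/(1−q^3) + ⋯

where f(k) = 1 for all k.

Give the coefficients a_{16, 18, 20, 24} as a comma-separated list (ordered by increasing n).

q^16  k|16↦f(k): 1:1 2:1 4:1 8:1 16:1  a_16=5
q^18  k|18↦f(k): 1:1 2:1 3:1 6:1 9:1 18:1  a_18=6
n=20: 20·1 10·2 5·4 4·5 2·10 1·20  f→[1+1+1+1+1+1]=6
d|24:{1,2,3,4,6,8,12,24}  Σf=1+1+1+1+1+1+1+1=8

5, 6, 6, 8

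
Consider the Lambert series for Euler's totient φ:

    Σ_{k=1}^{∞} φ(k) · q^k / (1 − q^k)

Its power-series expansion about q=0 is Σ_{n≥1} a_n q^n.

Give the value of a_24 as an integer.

n=24: 24·1 12·2 8·3 6·4 4·6 3·8 2·12 1·24  φ→[8+4+4+2+2+2+1+1]=24

a_24 = 24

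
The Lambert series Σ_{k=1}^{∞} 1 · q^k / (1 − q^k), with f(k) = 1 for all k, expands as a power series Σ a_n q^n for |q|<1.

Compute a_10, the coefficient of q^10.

[q^10] f(1)=1,f(2)=1,f(5)=1,f(10)=1 ⇒ 4

a_10 = 4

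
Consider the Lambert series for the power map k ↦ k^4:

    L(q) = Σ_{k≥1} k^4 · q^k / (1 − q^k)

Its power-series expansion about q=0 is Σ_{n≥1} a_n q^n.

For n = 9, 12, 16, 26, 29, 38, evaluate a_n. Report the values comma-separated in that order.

q^9  k|9↦f(k): 9:6561 3:81 1:1  a_9=6643
[q^12] f(1)=1,f(2)=16,f(3)=81,f(4)=256,f(6)=1296,f(12)=20736 ⇒ 22386
q^16  k|16↦f(k): 1:1 2:16 4:256 8:4096 16:65536  a_16=69905
[q^26] f(1)=1,f(2)=16,f(13)=28561,f(26)=456976 ⇒ 485554
q^29  k|29↦f(k): 1:1 29:707281  a_29=707282
d|38:{1,2,19,38}  Σf=1+16+130321+2085136=2215474

6643, 22386, 69905, 485554, 707282, 2215474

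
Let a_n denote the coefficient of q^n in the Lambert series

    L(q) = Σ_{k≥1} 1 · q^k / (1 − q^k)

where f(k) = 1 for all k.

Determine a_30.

a_30 = 8

n=30: 1·30 2·15 3·10 5·6 6·5 10·3 15·2 30·1  f→[1+1+1+1+1+1+1+1]=8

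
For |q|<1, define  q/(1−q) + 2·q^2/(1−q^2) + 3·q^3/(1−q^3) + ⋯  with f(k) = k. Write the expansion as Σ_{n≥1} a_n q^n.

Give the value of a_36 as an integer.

n=36: 36·1 18·2 12·3 9·4 6·6 4·9 3·12 2·18 1·36  f→[36+18+12+9+6+4+3+2+1]=91

a_36 = 91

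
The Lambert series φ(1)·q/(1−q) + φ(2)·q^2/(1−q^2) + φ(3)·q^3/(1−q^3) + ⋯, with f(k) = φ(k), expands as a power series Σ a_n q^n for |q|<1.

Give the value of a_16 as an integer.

q^16  k|16↦φ(k): 1:1 2:1 4:2 8:4 16:8  a_16=16

a_16 = 16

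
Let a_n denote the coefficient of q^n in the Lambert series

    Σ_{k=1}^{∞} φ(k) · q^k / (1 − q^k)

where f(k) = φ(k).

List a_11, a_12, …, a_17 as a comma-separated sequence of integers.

q^11  k|11↦φ(k): 1:1 11:10  a_11=11
n=12: 12·1 6·2 4·3 3·4 2·6 1·12  φ→[4+2+2+2+1+1]=12
d|13:{1,13}  Σφ=1+12=13
d|14:{14,7,2,1}  Σφ=6+6+1+1=14
d|15:{15,5,3,1}  Σφ=8+4+2+1=15
q^16  k|16↦φ(k): 16:8 8:4 4:2 2:1 1:1  a_16=16
[q^17] φ(1)=1,φ(17)=16 ⇒ 17

11, 12, 13, 14, 15, 16, 17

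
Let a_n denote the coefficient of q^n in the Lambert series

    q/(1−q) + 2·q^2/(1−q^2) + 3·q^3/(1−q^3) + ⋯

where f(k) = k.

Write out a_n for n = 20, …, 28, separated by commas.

42, 32, 36, 24, 60, 31, 42, 40, 56

q^20  k|20↦f(k): 1:1 2:2 4:4 5:5 10:10 20:20  a_20=42
d|21:{21,7,3,1}  Σf=21+7+3+1=32
n=22: 1·22 2·11 11·2 22·1  f→[1+2+11+22]=36
n=23: 1·23 23·1  f→[1+23]=24
n=24: 1·24 2·12 3·8 4·6 6·4 8·3 12·2 24·1  f→[1+2+3+4+6+8+12+24]=60
q^25  k|25↦f(k): 1:1 5:5 25:25  a_25=31
[q^26] f(1)=1,f(2)=2,f(13)=13,f(26)=26 ⇒ 42
d|27:{1,3,9,27}  Σf=1+3+9+27=40
[q^28] f(1)=1,f(2)=2,f(4)=4,f(7)=7,f(14)=14,f(28)=28 ⇒ 56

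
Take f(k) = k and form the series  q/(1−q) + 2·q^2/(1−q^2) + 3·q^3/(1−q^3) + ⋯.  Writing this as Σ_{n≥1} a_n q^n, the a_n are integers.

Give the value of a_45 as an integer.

[q^45] f(45)=45,f(15)=15,f(9)=9,f(5)=5,f(3)=3,f(1)=1 ⇒ 78

a_45 = 78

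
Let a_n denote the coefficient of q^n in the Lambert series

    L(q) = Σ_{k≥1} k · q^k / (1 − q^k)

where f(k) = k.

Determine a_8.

a_8 = 15

n=8: 8·1 4·2 2·4 1·8  f→[8+4+2+1]=15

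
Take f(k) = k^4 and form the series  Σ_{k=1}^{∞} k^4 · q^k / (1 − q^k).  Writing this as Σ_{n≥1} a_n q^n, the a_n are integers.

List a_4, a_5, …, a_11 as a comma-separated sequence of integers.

273, 626, 1394, 2402, 4369, 6643, 10642, 14642

n=4: 4·1 2·2 1·4  f→[256+16+1]=273
q^5  k|5↦f(k): 1:1 5:625  a_5=626
[q^6] f(1)=1,f(2)=16,f(3)=81,f(6)=1296 ⇒ 1394
n=7: 7·1 1·7  f→[2401+1]=2402
q^8  k|8↦f(k): 8:4096 4:256 2:16 1:1  a_8=4369
n=9: 9·1 3·3 1·9  f→[6561+81+1]=6643
q^10  k|10↦f(k): 1:1 2:16 5:625 10:10000  a_10=10642
d|11:{1,11}  Σf=1+14641=14642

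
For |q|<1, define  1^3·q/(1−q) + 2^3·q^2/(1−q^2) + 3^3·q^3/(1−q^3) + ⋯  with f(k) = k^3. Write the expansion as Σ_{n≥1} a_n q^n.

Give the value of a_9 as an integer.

a_9 = 757

q^9  k|9↦f(k): 9:729 3:27 1:1  a_9=757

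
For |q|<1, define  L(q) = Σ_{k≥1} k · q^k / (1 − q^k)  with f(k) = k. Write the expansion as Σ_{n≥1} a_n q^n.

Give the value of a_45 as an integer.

n=45: 1·45 3·15 5·9 9·5 15·3 45·1  f→[1+3+5+9+15+45]=78

a_45 = 78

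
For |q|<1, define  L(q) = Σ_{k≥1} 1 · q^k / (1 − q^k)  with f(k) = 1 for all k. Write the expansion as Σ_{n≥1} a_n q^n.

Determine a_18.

a_18 = 6

d|18:{1,2,3,6,9,18}  Σf=1+1+1+1+1+1=6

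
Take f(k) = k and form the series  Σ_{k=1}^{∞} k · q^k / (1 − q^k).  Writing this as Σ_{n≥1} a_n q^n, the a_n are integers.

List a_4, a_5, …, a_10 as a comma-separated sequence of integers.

d|4:{4,2,1}  Σf=4+2+1=7
q^5  k|5↦f(k): 1:1 5:5  a_5=6
d|6:{1,2,3,6}  Σf=1+2+3+6=12
d|7:{7,1}  Σf=7+1=8
q^8  k|8↦f(k): 1:1 2:2 4:4 8:8  a_8=15
[q^9] f(1)=1,f(3)=3,f(9)=9 ⇒ 13
n=10: 10·1 5·2 2·5 1·10  f→[10+5+2+1]=18

7, 6, 12, 8, 15, 13, 18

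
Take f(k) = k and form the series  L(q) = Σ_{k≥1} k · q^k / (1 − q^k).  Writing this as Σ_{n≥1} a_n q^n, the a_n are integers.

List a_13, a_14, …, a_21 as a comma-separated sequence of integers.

14, 24, 24, 31, 18, 39, 20, 42, 32

[q^13] f(13)=13,f(1)=1 ⇒ 14
[q^14] f(14)=14,f(7)=7,f(2)=2,f(1)=1 ⇒ 24
n=15: 15·1 5·3 3·5 1·15  f→[15+5+3+1]=24
[q^16] f(1)=1,f(2)=2,f(4)=4,f(8)=8,f(16)=16 ⇒ 31
n=17: 17·1 1·17  f→[17+1]=18
[q^18] f(1)=1,f(2)=2,f(3)=3,f(6)=6,f(9)=9,f(18)=18 ⇒ 39
n=19: 19·1 1·19  f→[19+1]=20
[q^20] f(1)=1,f(2)=2,f(4)=4,f(5)=5,f(10)=10,f(20)=20 ⇒ 42
q^21  k|21↦f(k): 1:1 3:3 7:7 21:21  a_21=32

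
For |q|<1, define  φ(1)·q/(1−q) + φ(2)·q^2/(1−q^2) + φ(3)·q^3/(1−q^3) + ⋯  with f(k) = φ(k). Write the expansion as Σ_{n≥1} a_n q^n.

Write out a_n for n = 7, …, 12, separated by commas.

[q^7] φ(7)=6,φ(1)=1 ⇒ 7
q^8  k|8↦φ(k): 8:4 4:2 2:1 1:1  a_8=8
d|9:{1,3,9}  Σφ=1+2+6=9
[q^10] φ(10)=4,φ(5)=4,φ(2)=1,φ(1)=1 ⇒ 10
[q^11] φ(1)=1,φ(11)=10 ⇒ 11
[q^12] φ(12)=4,φ(6)=2,φ(4)=2,φ(3)=2,φ(2)=1,φ(1)=1 ⇒ 12

7, 8, 9, 10, 11, 12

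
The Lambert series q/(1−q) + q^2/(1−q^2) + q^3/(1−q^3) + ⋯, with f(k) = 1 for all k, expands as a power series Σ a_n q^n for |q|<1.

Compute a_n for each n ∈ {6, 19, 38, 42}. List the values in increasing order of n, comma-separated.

4, 2, 4, 8

n=6: 1·6 2·3 3·2 6·1  f→[1+1+1+1]=4
n=19: 1·19 19·1  f→[1+1]=2
q^38  k|38↦f(k): 1:1 2:1 19:1 38:1  a_38=4
n=42: 42·1 21·2 14·3 7·6 6·7 3·14 2·21 1·42  f→[1+1+1+1+1+1+1+1]=8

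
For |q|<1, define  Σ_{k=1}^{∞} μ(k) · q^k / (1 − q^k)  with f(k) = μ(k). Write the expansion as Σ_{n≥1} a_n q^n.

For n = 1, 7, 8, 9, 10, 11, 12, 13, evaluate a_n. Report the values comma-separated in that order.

1, 0, 0, 0, 0, 0, 0, 0

[q^1] μ(1)=1 ⇒ 1
q^7  k|7↦μ(k): 7:-1 1:1  a_7=0
[q^8] μ(8)=0,μ(4)=0,μ(2)=-1,μ(1)=1 ⇒ 0
n=9: 1·9 3·3 9·1  μ→[1+(-1)+0]=0
n=10: 10·1 5·2 2·5 1·10  μ→[1+(-1)+(-1)+1]=0
[q^11] μ(11)=-1,μ(1)=1 ⇒ 0
q^12  k|12↦μ(k): 1:1 2:-1 3:-1 4:0 6:1 12:0  a_12=0
q^13  k|13↦μ(k): 1:1 13:-1  a_13=0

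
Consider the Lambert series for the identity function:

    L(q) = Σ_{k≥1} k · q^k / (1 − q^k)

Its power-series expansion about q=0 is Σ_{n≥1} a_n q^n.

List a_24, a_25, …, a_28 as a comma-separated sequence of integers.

60, 31, 42, 40, 56

q^24  k|24↦f(k): 1:1 2:2 3:3 4:4 6:6 8:8 12:12 24:24  a_24=60
n=25: 25·1 5·5 1·25  f→[25+5+1]=31
d|26:{26,13,2,1}  Σf=26+13+2+1=42
q^27  k|27↦f(k): 1:1 3:3 9:9 27:27  a_27=40
n=28: 1·28 2·14 4·7 7·4 14·2 28·1  f→[1+2+4+7+14+28]=56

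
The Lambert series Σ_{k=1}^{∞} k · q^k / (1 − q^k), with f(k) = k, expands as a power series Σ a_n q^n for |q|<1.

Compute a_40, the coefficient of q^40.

a_40 = 90

d|40:{1,2,4,5,8,10,20,40}  Σf=1+2+4+5+8+10+20+40=90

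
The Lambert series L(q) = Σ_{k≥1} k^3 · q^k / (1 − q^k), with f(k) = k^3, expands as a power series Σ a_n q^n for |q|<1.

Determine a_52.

[q^52] f(1)=1,f(2)=8,f(4)=64,f(13)=2197,f(26)=17576,f(52)=140608 ⇒ 160454

a_52 = 160454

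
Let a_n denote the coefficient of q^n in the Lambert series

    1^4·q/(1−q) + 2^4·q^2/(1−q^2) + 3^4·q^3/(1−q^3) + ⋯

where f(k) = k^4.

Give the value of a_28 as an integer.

a_28 = 655746

q^28  k|28↦f(k): 1:1 2:16 4:256 7:2401 14:38416 28:614656  a_28=655746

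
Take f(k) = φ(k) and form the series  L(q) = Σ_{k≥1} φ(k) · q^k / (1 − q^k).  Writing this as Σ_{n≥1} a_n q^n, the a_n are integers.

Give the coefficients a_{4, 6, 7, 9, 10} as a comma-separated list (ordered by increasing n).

d|4:{1,2,4}  Σφ=1+1+2=4
q^6  k|6↦φ(k): 6:2 3:2 2:1 1:1  a_6=6
n=7: 1·7 7·1  φ→[1+6]=7
n=9: 9·1 3·3 1·9  φ→[6+2+1]=9
[q^10] φ(10)=4,φ(5)=4,φ(2)=1,φ(1)=1 ⇒ 10

4, 6, 7, 9, 10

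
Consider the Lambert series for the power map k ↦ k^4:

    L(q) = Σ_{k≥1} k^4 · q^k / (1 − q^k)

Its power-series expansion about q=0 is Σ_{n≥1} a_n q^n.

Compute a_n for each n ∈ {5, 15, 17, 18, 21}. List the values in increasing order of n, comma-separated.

[q^5] f(1)=1,f(5)=625 ⇒ 626
d|15:{15,5,3,1}  Σf=50625+625+81+1=51332
d|17:{17,1}  Σf=83521+1=83522
d|18:{18,9,6,3,2,1}  Σf=104976+6561+1296+81+16+1=112931
n=21: 1·21 3·7 7·3 21·1  f→[1+81+2401+194481]=196964

626, 51332, 83522, 112931, 196964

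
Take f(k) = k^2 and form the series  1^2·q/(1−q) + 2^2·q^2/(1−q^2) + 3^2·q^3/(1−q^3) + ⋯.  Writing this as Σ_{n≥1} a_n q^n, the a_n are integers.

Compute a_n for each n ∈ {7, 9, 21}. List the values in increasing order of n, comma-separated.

n=7: 7·1 1·7  f→[49+1]=50
d|9:{1,3,9}  Σf=1+9+81=91
[q^21] f(1)=1,f(3)=9,f(7)=49,f(21)=441 ⇒ 500

50, 91, 500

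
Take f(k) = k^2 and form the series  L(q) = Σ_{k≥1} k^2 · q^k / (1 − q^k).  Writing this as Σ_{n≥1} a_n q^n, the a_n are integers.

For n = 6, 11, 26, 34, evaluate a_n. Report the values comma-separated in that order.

d|6:{6,3,2,1}  Σf=36+9+4+1=50
q^11  k|11↦f(k): 11:121 1:1  a_11=122
n=26: 26·1 13·2 2·13 1·26  f→[676+169+4+1]=850
d|34:{34,17,2,1}  Σf=1156+289+4+1=1450

50, 122, 850, 1450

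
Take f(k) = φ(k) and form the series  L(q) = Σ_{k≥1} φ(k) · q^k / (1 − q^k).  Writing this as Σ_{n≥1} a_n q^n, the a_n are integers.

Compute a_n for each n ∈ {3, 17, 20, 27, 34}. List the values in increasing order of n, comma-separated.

d|3:{1,3}  Σφ=1+2=3
n=17: 1·17 17·1  φ→[1+16]=17
n=20: 20·1 10·2 5·4 4·5 2·10 1·20  φ→[8+4+4+2+1+1]=20
q^27  k|27↦φ(k): 1:1 3:2 9:6 27:18  a_27=27
d|34:{34,17,2,1}  Σφ=16+16+1+1=34

3, 17, 20, 27, 34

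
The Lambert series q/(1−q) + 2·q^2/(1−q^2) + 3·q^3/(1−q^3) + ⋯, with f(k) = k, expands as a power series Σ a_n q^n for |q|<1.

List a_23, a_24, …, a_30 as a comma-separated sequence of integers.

24, 60, 31, 42, 40, 56, 30, 72

[q^23] f(1)=1,f(23)=23 ⇒ 24
[q^24] f(24)=24,f(12)=12,f(8)=8,f(6)=6,f(4)=4,f(3)=3,f(2)=2,f(1)=1 ⇒ 60
d|25:{1,5,25}  Σf=1+5+25=31
n=26: 1·26 2·13 13·2 26·1  f→[1+2+13+26]=42
[q^27] f(27)=27,f(9)=9,f(3)=3,f(1)=1 ⇒ 40
d|28:{1,2,4,7,14,28}  Σf=1+2+4+7+14+28=56
[q^29] f(29)=29,f(1)=1 ⇒ 30
[q^30] f(1)=1,f(2)=2,f(3)=3,f(5)=5,f(6)=6,f(10)=10,f(15)=15,f(30)=30 ⇒ 72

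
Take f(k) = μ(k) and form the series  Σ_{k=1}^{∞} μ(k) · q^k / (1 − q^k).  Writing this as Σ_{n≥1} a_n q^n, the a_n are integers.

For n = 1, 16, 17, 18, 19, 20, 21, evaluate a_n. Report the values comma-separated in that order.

[q^1] μ(1)=1 ⇒ 1
d|16:{1,2,4,8,16}  Σμ=1+(-1)+0+0+0=0
q^17  k|17↦μ(k): 17:-1 1:1  a_17=0
[q^18] μ(18)=0,μ(9)=0,μ(6)=1,μ(3)=-1,μ(2)=-1,μ(1)=1 ⇒ 0
d|19:{19,1}  Σμ=(-1)+1=0
[q^20] μ(20)=0,μ(10)=1,μ(5)=-1,μ(4)=0,μ(2)=-1,μ(1)=1 ⇒ 0
[q^21] μ(1)=1,μ(3)=-1,μ(7)=-1,μ(21)=1 ⇒ 0

1, 0, 0, 0, 0, 0, 0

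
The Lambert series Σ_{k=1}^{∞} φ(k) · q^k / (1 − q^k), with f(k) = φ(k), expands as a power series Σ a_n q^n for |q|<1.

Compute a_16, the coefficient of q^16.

q^16  k|16↦φ(k): 1:1 2:1 4:2 8:4 16:8  a_16=16

a_16 = 16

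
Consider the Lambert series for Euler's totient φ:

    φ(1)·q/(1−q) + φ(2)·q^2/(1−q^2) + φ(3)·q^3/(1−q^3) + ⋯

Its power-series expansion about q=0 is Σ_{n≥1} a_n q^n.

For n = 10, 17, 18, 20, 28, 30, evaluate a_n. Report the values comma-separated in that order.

[q^10] φ(10)=4,φ(5)=4,φ(2)=1,φ(1)=1 ⇒ 10
n=17: 1·17 17·1  φ→[1+16]=17
d|18:{18,9,6,3,2,1}  Σφ=6+6+2+2+1+1=18
n=20: 1·20 2·10 4·5 5·4 10·2 20·1  φ→[1+1+2+4+4+8]=20
q^28  k|28↦φ(k): 28:12 14:6 7:6 4:2 2:1 1:1  a_28=28
[q^30] φ(30)=8,φ(15)=8,φ(10)=4,φ(6)=2,φ(5)=4,φ(3)=2,φ(2)=1,φ(1)=1 ⇒ 30

10, 17, 18, 20, 28, 30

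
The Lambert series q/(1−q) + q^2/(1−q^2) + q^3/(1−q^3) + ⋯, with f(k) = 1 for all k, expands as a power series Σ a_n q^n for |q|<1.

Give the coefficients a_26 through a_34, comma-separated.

4, 4, 6, 2, 8, 2, 6, 4, 4

q^26  k|26↦f(k): 1:1 2:1 13:1 26:1  a_26=4
[q^27] f(1)=1,f(3)=1,f(9)=1,f(27)=1 ⇒ 4
[q^28] f(1)=1,f(2)=1,f(4)=1,f(7)=1,f(14)=1,f(28)=1 ⇒ 6
q^29  k|29↦f(k): 1:1 29:1  a_29=2
n=30: 30·1 15·2 10·3 6·5 5·6 3·10 2·15 1·30  f→[1+1+1+1+1+1+1+1]=8
[q^31] f(31)=1,f(1)=1 ⇒ 2
d|32:{1,2,4,8,16,32}  Σf=1+1+1+1+1+1=6
[q^33] f(33)=1,f(11)=1,f(3)=1,f(1)=1 ⇒ 4
[q^34] f(34)=1,f(17)=1,f(2)=1,f(1)=1 ⇒ 4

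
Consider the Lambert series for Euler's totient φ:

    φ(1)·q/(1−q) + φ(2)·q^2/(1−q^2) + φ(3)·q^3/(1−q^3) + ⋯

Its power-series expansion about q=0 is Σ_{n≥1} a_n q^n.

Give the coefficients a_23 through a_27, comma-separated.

q^23  k|23↦φ(k): 23:22 1:1  a_23=23
[q^24] φ(24)=8,φ(12)=4,φ(8)=4,φ(6)=2,φ(4)=2,φ(3)=2,φ(2)=1,φ(1)=1 ⇒ 24
n=25: 1·25 5·5 25·1  φ→[1+4+20]=25
n=26: 26·1 13·2 2·13 1·26  φ→[12+12+1+1]=26
q^27  k|27↦φ(k): 1:1 3:2 9:6 27:18  a_27=27

23, 24, 25, 26, 27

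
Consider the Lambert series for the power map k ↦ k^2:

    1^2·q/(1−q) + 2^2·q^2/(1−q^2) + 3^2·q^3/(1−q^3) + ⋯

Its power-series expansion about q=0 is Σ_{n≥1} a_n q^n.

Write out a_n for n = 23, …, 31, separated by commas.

530, 850, 651, 850, 820, 1050, 842, 1300, 962

q^23  k|23↦f(k): 23:529 1:1  a_23=530
q^24  k|24↦f(k): 24:576 12:144 8:64 6:36 4:16 3:9 2:4 1:1  a_24=850
q^25  k|25↦f(k): 1:1 5:25 25:625  a_25=651
[q^26] f(1)=1,f(2)=4,f(13)=169,f(26)=676 ⇒ 850
q^27  k|27↦f(k): 27:729 9:81 3:9 1:1  a_27=820
q^28  k|28↦f(k): 28:784 14:196 7:49 4:16 2:4 1:1  a_28=1050
n=29: 29·1 1·29  f→[841+1]=842
d|30:{1,2,3,5,6,10,15,30}  Σf=1+4+9+25+36+100+225+900=1300
[q^31] f(31)=961,f(1)=1 ⇒ 962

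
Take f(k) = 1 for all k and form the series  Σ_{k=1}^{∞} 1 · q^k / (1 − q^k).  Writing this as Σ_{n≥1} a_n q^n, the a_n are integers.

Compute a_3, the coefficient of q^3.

d|3:{3,1}  Σf=1+1=2

a_3 = 2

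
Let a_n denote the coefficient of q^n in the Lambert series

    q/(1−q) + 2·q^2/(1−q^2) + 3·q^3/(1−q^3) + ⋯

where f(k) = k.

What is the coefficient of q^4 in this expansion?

a_4 = 7

n=4: 4·1 2·2 1·4  f→[4+2+1]=7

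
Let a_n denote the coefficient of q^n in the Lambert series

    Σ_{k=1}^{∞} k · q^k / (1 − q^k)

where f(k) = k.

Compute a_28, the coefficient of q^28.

q^28  k|28↦f(k): 28:28 14:14 7:7 4:4 2:2 1:1  a_28=56

a_28 = 56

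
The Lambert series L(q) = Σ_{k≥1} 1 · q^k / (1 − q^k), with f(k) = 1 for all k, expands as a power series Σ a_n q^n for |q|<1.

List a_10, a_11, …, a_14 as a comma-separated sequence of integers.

4, 2, 6, 2, 4

[q^10] f(10)=1,f(5)=1,f(2)=1,f(1)=1 ⇒ 4
d|11:{11,1}  Σf=1+1=2
q^12  k|12↦f(k): 12:1 6:1 4:1 3:1 2:1 1:1  a_12=6
[q^13] f(13)=1,f(1)=1 ⇒ 2
n=14: 14·1 7·2 2·7 1·14  f→[1+1+1+1]=4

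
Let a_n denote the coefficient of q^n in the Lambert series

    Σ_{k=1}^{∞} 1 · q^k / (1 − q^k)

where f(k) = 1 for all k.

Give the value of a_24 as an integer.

[q^24] f(1)=1,f(2)=1,f(3)=1,f(4)=1,f(6)=1,f(8)=1,f(12)=1,f(24)=1 ⇒ 8

a_24 = 8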